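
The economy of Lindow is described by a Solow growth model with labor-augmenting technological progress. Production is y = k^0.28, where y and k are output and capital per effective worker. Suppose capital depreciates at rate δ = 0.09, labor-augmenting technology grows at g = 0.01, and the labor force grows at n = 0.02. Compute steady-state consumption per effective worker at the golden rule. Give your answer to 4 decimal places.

n + g + δ = 0.02 + 0.01 + 0.09 = 0.12.
Setting f'(k) = n+g+δ gives 0.28·k^(0.28−1) = 0.12, hence k_gold = (0.28/0.12)^(1/0.72) ≈ 3.2440.
y_gold = 3.2440^0.28 ≈ 1.3903.
c_gold = y_gold − (n+g+δ)·k_gold = 1.3903 − 0.12·3.2440 ≈ 1.0010.

c_gold ≈ 1.0010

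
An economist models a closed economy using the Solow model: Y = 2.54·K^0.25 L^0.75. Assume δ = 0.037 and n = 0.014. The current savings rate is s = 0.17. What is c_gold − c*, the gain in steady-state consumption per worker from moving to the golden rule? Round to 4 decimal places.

The effective depreciation rate is n + δ = 0.014 + 0.037 = 0.051.
Current steady state (s = 0.17): k* = (0.17·2.54/0.051)^(1/0.75) ≈ 17.2564, y* = 2.54·17.2564^0.25 ≈ 5.1769, c* = (1−0.17)·5.1769 ≈ 4.2968.
Setting f'(k) = n+δ gives 0.25·2.54·k^(0.25−1) = 0.051, hence k_gold = (0.25·2.54/0.051)^(1/0.75) ≈ 28.8583.
y_gold = 2.54·28.8583^0.25 ≈ 5.8871, c_gold = y_gold − 0.051·k_gold ≈ 4.4153.
Gain: Δc = 4.4153 − 4.2968 ≈ 0.1185.

Δc ≈ 0.1185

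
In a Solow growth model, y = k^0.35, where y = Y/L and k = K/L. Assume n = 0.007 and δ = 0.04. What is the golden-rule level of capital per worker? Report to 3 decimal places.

n + δ = 0.007 + 0.04 = 0.047.
Golden rule sets MPK = n+δ: 0.35·k^(0.35−1) = 0.047, so k_gold = (0.35/0.047)^(1/0.65) ≈ 21.9529.

k_gold ≈ 21.953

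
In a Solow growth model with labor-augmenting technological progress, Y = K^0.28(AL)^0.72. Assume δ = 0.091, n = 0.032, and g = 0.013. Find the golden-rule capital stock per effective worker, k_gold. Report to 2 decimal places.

n + g + δ = 0.032 + 0.013 + 0.091 = 0.136.
Golden rule sets MPK = n+g+δ: 0.28·k^(0.28−1) = 0.136, so k_gold = (0.28/0.136)^(1/0.72) ≈ 2.7264.

k_gold ≈ 2.73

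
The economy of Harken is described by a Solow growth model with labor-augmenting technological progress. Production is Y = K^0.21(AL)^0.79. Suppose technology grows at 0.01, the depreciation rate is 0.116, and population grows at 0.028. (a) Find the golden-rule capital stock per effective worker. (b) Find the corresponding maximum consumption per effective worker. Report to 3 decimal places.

The effective depreciation rate is n + g + δ = 0.028 + 0.01 + 0.116 = 0.154.
Golden rule sets MPK = n+g+δ: 0.21·k^(0.21−1) = 0.154, so k_gold = (0.21/0.154)^(1/0.79) ≈ 1.4808.
y_gold = 1.4808^0.21 ≈ 1.0859; c_gold = y_gold − 0.154·k_gold ≈ 0.8579.

(a) k_gold ≈ 1.481; (b) c_gold ≈ 0.858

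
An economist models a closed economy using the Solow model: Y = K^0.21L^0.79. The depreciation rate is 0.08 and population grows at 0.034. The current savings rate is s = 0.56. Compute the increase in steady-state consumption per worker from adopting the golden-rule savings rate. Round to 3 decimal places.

Δc ≈ 0.258

Capital per worker breaks even when investment replaces (n + δ)·k; here n + δ = 0.114.
Current steady state (s = 0.56): k* = (0.56/0.114)^(1/0.79) ≈ 7.4997, y* = 7.4997^0.21 ≈ 1.5267, c* = (1−0.56)·1.5267 ≈ 0.6718.
At the golden rule the marginal product of capital equals n+δ: 0.21·k^(0.21−1) = 0.114. Solving, k_gold = (0.21/0.114)^(1/0.79) ≈ 2.1669.
y_gold = 2.1669^0.21 ≈ 1.1763, c_gold = y_gold − 0.114·k_gold ≈ 0.9293.
Gain: Δc = 0.9293 − 0.6718 ≈ 0.2575.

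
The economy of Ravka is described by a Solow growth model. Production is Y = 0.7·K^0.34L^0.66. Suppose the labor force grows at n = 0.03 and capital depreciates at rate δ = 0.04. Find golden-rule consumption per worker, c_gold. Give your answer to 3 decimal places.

c_gold ≈ 0.868

Capital per worker breaks even when investment replaces (n + δ)·k; here n + δ = 0.07.
Golden rule sets MPK = n+δ: 0.34·0.7·k^(0.34−1) = 0.07, so k_gold = (0.34·0.7/0.07)^(1/0.66) ≈ 6.3866.
y_gold = 0.7·6.3866^0.34 ≈ 1.3149.
c_gold = y_gold − (n+δ)·k_gold = 1.3149 − 0.07·6.3866 ≈ 0.8678.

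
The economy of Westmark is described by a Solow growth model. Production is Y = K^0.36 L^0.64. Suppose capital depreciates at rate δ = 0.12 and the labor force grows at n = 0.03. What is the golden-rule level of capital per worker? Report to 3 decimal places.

k_gold ≈ 3.927

Capital per worker breaks even when investment replaces (n + δ)·k; here n + δ = 0.15.
At the golden rule the marginal product of capital equals n+δ: 0.36·k^(0.36−1) = 0.15. Solving, k_gold = (0.36/0.15)^(1/0.64) ≈ 3.9272.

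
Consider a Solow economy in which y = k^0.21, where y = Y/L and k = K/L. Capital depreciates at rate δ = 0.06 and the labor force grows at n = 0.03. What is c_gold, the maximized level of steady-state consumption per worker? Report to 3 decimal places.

Capital per worker breaks even when investment replaces (n + δ)·k; here n + δ = 0.09.
Golden rule sets MPK = n+δ: 0.21·k^(0.21−1) = 0.09, so k_gold = (0.21/0.09)^(1/0.79) ≈ 2.9228.
y_gold = 2.9228^0.21 ≈ 1.2526.
c_gold = y_gold − (n+δ)·k_gold = 1.2526 − 0.09·2.9228 ≈ 0.9896.

c_gold ≈ 0.990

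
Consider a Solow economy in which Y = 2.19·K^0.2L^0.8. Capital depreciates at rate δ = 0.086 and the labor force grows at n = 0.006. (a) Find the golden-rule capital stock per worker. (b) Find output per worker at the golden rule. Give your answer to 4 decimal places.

Break-even investment rate: n + δ = 0.006 + 0.086 = 0.092.
Maximizing c = f(k) − (n+δ)·k gives f'(k) = n+δ, i.e. 0.2·2.19·k^(0.2−1) = 0.092, so k_gold = (0.2·2.19/0.092)^(1/0.8) ≈ 7.0325.
y_gold = 2.19·7.0325^0.2 ≈ 3.2349.

(a) k_gold ≈ 7.0325; (b) y_gold ≈ 3.2349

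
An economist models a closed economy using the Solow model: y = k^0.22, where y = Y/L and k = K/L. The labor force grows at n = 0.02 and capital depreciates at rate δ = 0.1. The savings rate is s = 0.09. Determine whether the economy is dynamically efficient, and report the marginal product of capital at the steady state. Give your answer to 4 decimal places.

dynamically efficient; MPK ≈ 0.2933

The effective depreciation rate is n + δ = 0.02 + 0.1 = 0.12.
Steady-state k*: s·k^0.22 = 0.12·k gives k* = (0.09/0.12)^(1/0.78) ≈ 0.6915.
MPK = 0.22·0.6915^(-0.78) ≈ 0.2933.
MPK > n+δ = 0.12, so the economy is dynamically efficient (under-saving).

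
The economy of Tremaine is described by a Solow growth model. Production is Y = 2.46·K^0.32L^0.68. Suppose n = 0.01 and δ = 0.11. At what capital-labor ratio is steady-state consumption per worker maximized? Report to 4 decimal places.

k_gold ≈ 15.8975

n + δ = 0.01 + 0.11 = 0.12.
At the golden rule the marginal product of capital equals n+δ: 0.32·2.46·k^(0.32−1) = 0.12. Solving, k_gold = (0.32·2.46/0.12)^(1/0.68) ≈ 15.8975.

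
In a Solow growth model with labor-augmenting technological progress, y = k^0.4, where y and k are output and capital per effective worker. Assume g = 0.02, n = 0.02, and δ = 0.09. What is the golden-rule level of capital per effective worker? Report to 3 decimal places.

n + g + δ = 0.02 + 0.02 + 0.09 = 0.13.
Golden rule sets MPK = n+g+δ: 0.4·k^(0.4−1) = 0.13, so k_gold = (0.4/0.13)^(1/0.6) ≈ 6.5092.

k_gold ≈ 6.509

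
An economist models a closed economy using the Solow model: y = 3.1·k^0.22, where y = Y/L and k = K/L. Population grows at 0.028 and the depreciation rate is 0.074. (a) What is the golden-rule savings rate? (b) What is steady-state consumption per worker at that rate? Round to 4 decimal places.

(a) s_gold = 0.2200; (b) c_gold ≈ 4.1324

Capital per worker breaks even when investment replaces (n + δ)·k; here n + δ = 0.102.
For Cobb-Douglas, s_gold equals capital's share: s_gold = 0.22.
Setting f'(k) = n+δ gives 0.22·3.1·k^(0.22−1) = 0.102, hence k_gold = (0.22·3.1/0.102)^(1/0.78) ≈ 11.4269.
y_gold = 3.1·11.4269^0.22 ≈ 5.2979; c_gold = (1−0.22)·y_gold ≈ 4.1324.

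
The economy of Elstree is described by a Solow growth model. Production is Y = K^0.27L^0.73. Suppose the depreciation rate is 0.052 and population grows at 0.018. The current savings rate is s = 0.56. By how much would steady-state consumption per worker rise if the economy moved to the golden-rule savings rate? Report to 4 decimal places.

Capital per worker breaks even when investment replaces (n + δ)·k; here n + δ = 0.07.
Current steady state (s = 0.56): k* = (0.56/0.07)^(1/0.73) ≈ 17.2627, y* = 17.2627^0.27 ≈ 2.1578, c* = (1−0.56)·2.1578 ≈ 0.9495.
Golden rule sets MPK = n+δ: 0.27·k^(0.27−1) = 0.07, so k_gold = (0.27/0.07)^(1/0.73) ≈ 6.3548.
y_gold = 6.3548^0.27 ≈ 1.6475, c_gold = y_gold − 0.07·k_gold ≈ 1.2027.
Gain: Δc = 1.2027 − 0.9495 ≈ 0.2533.

Δc ≈ 0.2533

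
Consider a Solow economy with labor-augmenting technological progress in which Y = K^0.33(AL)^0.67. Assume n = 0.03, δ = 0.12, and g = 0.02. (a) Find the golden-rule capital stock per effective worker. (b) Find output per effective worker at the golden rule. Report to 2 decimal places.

n + g + δ = 0.03 + 0.02 + 0.12 = 0.17.
Setting f'(k) = n+g+δ gives 0.33·k^(0.33−1) = 0.17, hence k_gold = (0.33/0.17)^(1/0.67) ≈ 2.6912.
y_gold = 2.6912^0.33 ≈ 1.3864.

(a) k_gold ≈ 2.69; (b) y_gold ≈ 1.39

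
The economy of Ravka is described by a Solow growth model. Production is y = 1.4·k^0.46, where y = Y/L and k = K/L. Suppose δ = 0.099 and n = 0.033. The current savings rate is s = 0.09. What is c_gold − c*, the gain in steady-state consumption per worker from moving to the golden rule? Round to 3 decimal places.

n + δ = 0.033 + 0.099 = 0.132.
Current steady state (s = 0.09): k* = (0.09·1.4/0.132)^(1/0.54) ≈ 0.9175, y* = 1.4·0.9175^0.46 ≈ 1.3456, c* = (1−0.09)·1.3456 ≈ 1.2245.
Setting f'(k) = n+δ gives 0.46·1.4·k^(0.46−1) = 0.132, hence k_gold = (0.46·1.4/0.132)^(1/0.54) ≈ 18.8214.
y_gold = 1.4·18.8214^0.46 ≈ 5.4009, c_gold = y_gold − 0.132·k_gold ≈ 2.9165.
Gain: Δc = 2.9165 − 1.2245 ≈ 1.6920.

Δc ≈ 1.692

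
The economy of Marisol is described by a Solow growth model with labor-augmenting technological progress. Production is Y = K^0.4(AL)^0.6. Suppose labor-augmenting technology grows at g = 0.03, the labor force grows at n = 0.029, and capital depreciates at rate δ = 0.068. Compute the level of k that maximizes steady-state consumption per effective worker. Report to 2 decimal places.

Break-even investment rate: n + g + δ = 0.029 + 0.03 + 0.068 = 0.127.
At the golden rule the marginal product of capital equals n+g+δ: 0.4·k^(0.4−1) = 0.127. Solving, k_gold = (0.4/0.127)^(1/0.6) ≈ 6.7675.

k_gold ≈ 6.77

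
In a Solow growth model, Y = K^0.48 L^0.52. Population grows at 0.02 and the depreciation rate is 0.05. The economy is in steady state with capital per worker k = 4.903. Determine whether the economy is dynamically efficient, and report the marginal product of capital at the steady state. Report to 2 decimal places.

Break-even investment rate: n + δ = 0.02 + 0.05 = 0.07.
MPK = 0.48·k^(0.48−1) = 0.48·4.903^(-0.52) ≈ 0.2100.
MPK > 0.07, so the economy is dynamically efficient (under-saving).

dynamically efficient; MPK ≈ 0.21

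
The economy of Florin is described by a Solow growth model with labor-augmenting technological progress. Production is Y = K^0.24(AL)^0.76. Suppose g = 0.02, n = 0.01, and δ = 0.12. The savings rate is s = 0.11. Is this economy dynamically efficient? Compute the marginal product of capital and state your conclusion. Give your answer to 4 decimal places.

dynamically efficient; MPK ≈ 0.3273

The effective depreciation rate is n + g + δ = 0.01 + 0.02 + 0.12 = 0.15.
Steady-state k*: s·k^0.24 = 0.15·k gives k* = (0.11/0.15)^(1/0.76) ≈ 0.6649.
MPK = 0.24·0.6649^(-0.76) ≈ 0.3273.
MPK > n+g+δ = 0.15, so the economy is dynamically efficient (under-saving).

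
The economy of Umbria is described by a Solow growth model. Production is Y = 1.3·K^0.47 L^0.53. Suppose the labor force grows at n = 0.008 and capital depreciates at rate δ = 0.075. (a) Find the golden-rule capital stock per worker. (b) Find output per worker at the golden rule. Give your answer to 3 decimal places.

(a) k_gold ≈ 43.229; (b) y_gold ≈ 7.634

Capital per worker breaks even when investment replaces (n + δ)·k; here n + δ = 0.083.
At the golden rule the marginal product of capital equals n+δ: 0.47·1.3·k^(0.47−1) = 0.083. Solving, k_gold = (0.47·1.3/0.083)^(1/0.53) ≈ 43.2294.
y_gold = 1.3·43.2294^0.47 ≈ 7.6341.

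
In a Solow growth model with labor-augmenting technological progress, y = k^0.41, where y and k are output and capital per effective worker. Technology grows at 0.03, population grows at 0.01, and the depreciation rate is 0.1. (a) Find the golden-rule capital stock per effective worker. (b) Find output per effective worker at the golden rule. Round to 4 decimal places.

(a) k_gold ≈ 6.1793; (b) y_gold ≈ 2.1100

The effective depreciation rate is n + g + δ = 0.01 + 0.03 + 0.1 = 0.14.
At the golden rule the marginal product of capital equals n+g+δ: 0.41·k^(0.41−1) = 0.14. Solving, k_gold = (0.41/0.14)^(1/0.59) ≈ 6.1793.
y_gold = 6.1793^0.41 ≈ 2.1100.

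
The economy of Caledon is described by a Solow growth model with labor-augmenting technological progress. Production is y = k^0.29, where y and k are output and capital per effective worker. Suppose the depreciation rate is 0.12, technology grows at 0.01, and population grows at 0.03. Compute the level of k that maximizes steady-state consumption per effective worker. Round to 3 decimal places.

k_gold ≈ 2.311

Break-even investment rate: n + g + δ = 0.03 + 0.01 + 0.12 = 0.16.
Setting f'(k) = n+g+δ gives 0.29·k^(0.29−1) = 0.16, hence k_gold = (0.29/0.16)^(1/0.71) ≈ 2.3109.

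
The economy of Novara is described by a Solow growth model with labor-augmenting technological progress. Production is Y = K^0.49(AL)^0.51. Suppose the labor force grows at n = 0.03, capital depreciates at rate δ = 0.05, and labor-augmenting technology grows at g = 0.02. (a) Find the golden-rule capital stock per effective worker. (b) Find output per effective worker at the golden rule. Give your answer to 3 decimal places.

Capital per effective worker breaks even when investment replaces (n + g + δ)·k; here n + g + δ = 0.1.
Setting f'(k) = n+g+δ gives 0.49·k^(0.49−1) = 0.1, hence k_gold = (0.49/0.1)^(1/0.51) ≈ 22.5593.
y_gold = 22.5593^0.49 ≈ 4.6039.

(a) k_gold ≈ 22.559; (b) y_gold ≈ 4.604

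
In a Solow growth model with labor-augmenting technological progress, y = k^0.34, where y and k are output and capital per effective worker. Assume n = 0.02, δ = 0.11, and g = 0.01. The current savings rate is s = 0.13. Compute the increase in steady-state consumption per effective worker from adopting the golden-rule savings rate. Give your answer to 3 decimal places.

Δc ≈ 0.205

Break-even investment rate: n + g + δ = 0.02 + 0.01 + 0.11 = 0.14.
Current steady state (s = 0.13): k* = (0.13/0.14)^(1/0.66) ≈ 0.8938, y* = 0.8938^0.34 ≈ 0.9625, c* = (1−0.13)·0.9625 ≈ 0.8374.
At the golden rule the marginal product of capital equals n+g+δ: 0.34·k^(0.34−1) = 0.14. Solving, k_gold = (0.34/0.14)^(1/0.66) ≈ 3.8359.
y_gold = 3.8359^0.34 ≈ 1.5795, c_gold = y_gold − 0.14·k_gold ≈ 1.0425.
Gain: Δc = 1.0425 − 0.8374 ≈ 0.2050.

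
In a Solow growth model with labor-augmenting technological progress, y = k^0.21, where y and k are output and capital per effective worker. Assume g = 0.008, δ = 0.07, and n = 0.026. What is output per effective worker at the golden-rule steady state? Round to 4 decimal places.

y_gold ≈ 1.2054

n + g + δ = 0.026 + 0.008 + 0.07 = 0.104.
Golden rule sets MPK = n+g+δ: 0.21·k^(0.21−1) = 0.104, so k_gold = (0.21/0.104)^(1/0.79) ≈ 2.4339.
Output: y_gold = k_gold^0.21 = 2.4339^0.21 ≈ 1.2054.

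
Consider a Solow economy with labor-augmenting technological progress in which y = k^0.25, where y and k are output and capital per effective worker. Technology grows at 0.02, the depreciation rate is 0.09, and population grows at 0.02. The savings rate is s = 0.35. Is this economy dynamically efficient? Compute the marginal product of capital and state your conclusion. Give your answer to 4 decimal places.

n + g + δ = 0.02 + 0.02 + 0.09 = 0.13.
Steady-state k*: s·k^0.25 = 0.13·k gives k* = (0.35/0.13)^(1/0.75) ≈ 3.7454.
MPK = 0.25·3.7454^(-0.75) ≈ 0.0929.
MPK < n+g+δ = 0.13, so the economy is dynamically inefficient (over-saving).

dynamically inefficient; MPK ≈ 0.0929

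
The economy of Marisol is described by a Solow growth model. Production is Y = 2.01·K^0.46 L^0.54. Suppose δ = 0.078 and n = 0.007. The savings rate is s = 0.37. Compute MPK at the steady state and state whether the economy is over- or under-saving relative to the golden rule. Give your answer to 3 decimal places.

n + δ = 0.007 + 0.078 = 0.085.
Steady-state k*: s·A·k^0.46 = 0.085·k gives k* = (0.37·2.01/0.085)^(1/0.54) ≈ 55.5144.
MPK = 0.46·2.01·55.5144^(-0.54) ≈ 0.1057.
MPK > n+δ = 0.085, so the economy is dynamically efficient (under-saving).

under-saving; MPK ≈ 0.106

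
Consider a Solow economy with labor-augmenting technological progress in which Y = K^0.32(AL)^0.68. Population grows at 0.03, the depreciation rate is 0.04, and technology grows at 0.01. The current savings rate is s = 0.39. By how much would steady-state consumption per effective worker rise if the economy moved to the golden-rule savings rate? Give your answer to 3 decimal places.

Δc ≈ 0.020

n + g + δ = 0.03 + 0.01 + 0.04 = 0.08.
Current steady state (s = 0.39): k* = (0.39/0.08)^(1/0.68) ≈ 10.2737, y* = 10.2737^0.32 ≈ 2.1074, c* = (1−0.39)·2.1074 ≈ 1.2855.
Golden rule sets MPK = n+g+δ: 0.32·k^(0.32−1) = 0.08, so k_gold = (0.32/0.08)^(1/0.68) ≈ 7.6804.
y_gold = 7.6804^0.32 ≈ 1.9201, c_gold = y_gold − 0.08·k_gold ≈ 1.3057.
Gain: Δc = 1.3057 − 1.2855 ≈ 0.0201.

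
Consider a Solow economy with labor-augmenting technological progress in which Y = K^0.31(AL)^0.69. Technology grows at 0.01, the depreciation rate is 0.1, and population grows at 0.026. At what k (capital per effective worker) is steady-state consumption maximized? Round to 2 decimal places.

k_gold ≈ 3.30

Break-even investment rate: n + g + δ = 0.026 + 0.01 + 0.1 = 0.136.
Maximizing c = f(k) − (n+g+δ)·k gives f'(k) = n+g+δ, i.e. 0.31·k^(0.31−1) = 0.136, so k_gold = (0.31/0.136)^(1/0.69) ≈ 3.3005.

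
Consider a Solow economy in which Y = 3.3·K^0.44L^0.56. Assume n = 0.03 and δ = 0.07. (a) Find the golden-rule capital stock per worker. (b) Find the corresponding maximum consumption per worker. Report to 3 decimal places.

n + δ = 0.03 + 0.07 = 0.1.
At the golden rule the marginal product of capital equals n+δ: 0.44·3.3·k^(0.44−1) = 0.1. Solving, k_gold = (0.44·3.3/0.1)^(1/0.56) ≈ 118.8339.
y_gold = 3.3·118.8339^0.44 ≈ 27.0077; c_gold = y_gold − 0.1·k_gold ≈ 15.1243.

(a) k_gold ≈ 118.834; (b) c_gold ≈ 15.124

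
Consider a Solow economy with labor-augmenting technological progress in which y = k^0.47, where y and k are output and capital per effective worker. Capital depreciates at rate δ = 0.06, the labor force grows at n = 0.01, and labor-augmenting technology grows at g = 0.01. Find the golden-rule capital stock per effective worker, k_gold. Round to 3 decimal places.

The effective depreciation rate is n + g + δ = 0.01 + 0.01 + 0.06 = 0.08.
Setting f'(k) = n+g+δ gives 0.47·k^(0.47−1) = 0.08, hence k_gold = (0.47/0.08)^(1/0.53) ≈ 28.2461.

k_gold ≈ 28.246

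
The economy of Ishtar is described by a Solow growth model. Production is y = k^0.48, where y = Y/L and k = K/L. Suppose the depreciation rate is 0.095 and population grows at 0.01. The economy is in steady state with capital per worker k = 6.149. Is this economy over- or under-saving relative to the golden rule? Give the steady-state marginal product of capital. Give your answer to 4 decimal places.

under-saving; MPK ≈ 0.1867

The effective depreciation rate is n + δ = 0.01 + 0.095 = 0.105.
MPK = 0.48·k^(0.48−1) = 0.48·6.149^(-0.52) ≈ 0.1867.
MPK > 0.105, so the economy is dynamically efficient (under-saving).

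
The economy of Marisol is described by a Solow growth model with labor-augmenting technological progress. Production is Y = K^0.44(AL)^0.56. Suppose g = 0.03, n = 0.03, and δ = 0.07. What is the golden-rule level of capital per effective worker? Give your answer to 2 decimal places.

The effective depreciation rate is n + g + δ = 0.03 + 0.03 + 0.07 = 0.13.
Maximizing c = f(k) − (n+g+δ)·k gives f'(k) = n+g+δ, i.e. 0.44·k^(0.44−1) = 0.13, so k_gold = (0.44/0.13)^(1/0.56) ≈ 8.8217.

k_gold ≈ 8.82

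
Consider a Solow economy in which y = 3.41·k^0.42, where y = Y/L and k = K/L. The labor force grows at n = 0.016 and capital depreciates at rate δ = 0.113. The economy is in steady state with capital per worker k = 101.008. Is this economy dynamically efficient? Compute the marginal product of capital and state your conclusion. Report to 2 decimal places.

dynamically inefficient; MPK ≈ 0.10

Capital per worker breaks even when investment replaces (n + δ)·k; here n + δ = 0.129.
MPK = 0.42·3.41·k^(0.42−1) = 0.42·3.41·101.008^(-0.58) ≈ 0.0985.
MPK < 0.129, so the economy is dynamically inefficient (over-saving).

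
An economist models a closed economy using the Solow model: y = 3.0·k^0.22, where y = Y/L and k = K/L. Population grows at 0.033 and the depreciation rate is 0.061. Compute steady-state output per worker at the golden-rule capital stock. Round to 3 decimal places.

Capital per worker breaks even when investment replaces (n + δ)·k; here n + δ = 0.094.
Setting f'(k) = n+δ gives 0.22·3.0·k^(0.22−1) = 0.094, hence k_gold = (0.22·3.0/0.094)^(1/0.78) ≈ 12.1660.
Output: y_gold = 3.0·k_gold^0.22 = 3.0·12.1660^0.22 ≈ 5.1982.

y_gold ≈ 5.198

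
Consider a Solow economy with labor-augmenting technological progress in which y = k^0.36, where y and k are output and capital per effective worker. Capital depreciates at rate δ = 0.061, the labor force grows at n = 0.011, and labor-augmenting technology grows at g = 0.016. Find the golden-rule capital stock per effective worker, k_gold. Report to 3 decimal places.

n + g + δ = 0.011 + 0.016 + 0.061 = 0.088.
Setting f'(k) = n+g+δ gives 0.36·k^(0.36−1) = 0.088, hence k_gold = (0.36/0.088)^(1/0.64) ≈ 9.0358.

k_gold ≈ 9.036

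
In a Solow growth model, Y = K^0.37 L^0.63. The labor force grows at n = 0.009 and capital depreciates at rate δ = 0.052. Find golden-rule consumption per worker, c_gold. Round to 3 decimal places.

n + δ = 0.009 + 0.052 = 0.061.
Golden rule sets MPK = n+δ: 0.37·k^(0.37−1) = 0.061, so k_gold = (0.37/0.061)^(1/0.63) ≈ 17.4845.
y_gold = 17.4845^0.37 ≈ 2.8826.
c_gold = y_gold − (n+δ)·k_gold = 2.8826 − 0.061·17.4845 ≈ 1.8160.

c_gold ≈ 1.816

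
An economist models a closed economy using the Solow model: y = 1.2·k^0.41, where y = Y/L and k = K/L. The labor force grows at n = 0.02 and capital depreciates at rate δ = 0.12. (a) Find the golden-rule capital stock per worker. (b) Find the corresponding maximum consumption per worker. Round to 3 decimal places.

Break-even investment rate: n + δ = 0.02 + 0.12 = 0.14.
At the golden rule the marginal product of capital equals n+δ: 0.41·1.2·k^(0.41−1) = 0.14. Solving, k_gold = (0.41·1.2/0.14)^(1/0.59) ≈ 8.4168.
y_gold = 1.2·8.4168^0.41 ≈ 2.8740; c_gold = y_gold − 0.14·k_gold ≈ 1.6957.

(a) k_gold ≈ 8.417; (b) c_gold ≈ 1.696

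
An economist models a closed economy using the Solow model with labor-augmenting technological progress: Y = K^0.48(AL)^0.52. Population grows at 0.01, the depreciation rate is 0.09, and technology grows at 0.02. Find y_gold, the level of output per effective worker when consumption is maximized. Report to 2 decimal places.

n + g + δ = 0.01 + 0.02 + 0.09 = 0.12.
Maximizing c = f(k) − (n+g+δ)·k gives f'(k) = n+g+δ, i.e. 0.48·k^(0.48−1) = 0.12, so k_gold = (0.48/0.12)^(1/0.52) ≈ 14.3816.
Output: y_gold = k_gold^0.48 = 14.3816^0.48 ≈ 3.5954.

y_gold ≈ 3.60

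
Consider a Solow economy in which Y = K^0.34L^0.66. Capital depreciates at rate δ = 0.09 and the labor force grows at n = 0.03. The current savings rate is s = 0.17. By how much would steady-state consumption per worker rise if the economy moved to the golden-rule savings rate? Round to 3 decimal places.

Δc ≈ 0.135

Break-even investment rate: n + δ = 0.03 + 0.09 = 0.12.
Current steady state (s = 0.17): k* = (0.17/0.12)^(1/0.66) ≈ 1.6951, y* = 1.6951^0.34 ≈ 1.1965, c* = (1−0.17)·1.1965 ≈ 0.9931.
Golden rule sets MPK = n+δ: 0.34·k^(0.34−1) = 0.12, so k_gold = (0.34/0.12)^(1/0.66) ≈ 4.8451.
y_gold = 4.8451^0.34 ≈ 1.7100, c_gold = y_gold − 0.12·k_gold ≈ 1.1286.
Gain: Δc = 1.1286 − 0.9931 ≈ 0.1355.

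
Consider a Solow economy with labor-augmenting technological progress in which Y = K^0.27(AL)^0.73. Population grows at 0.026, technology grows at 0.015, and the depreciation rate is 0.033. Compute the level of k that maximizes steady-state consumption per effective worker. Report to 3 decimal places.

n + g + δ = 0.026 + 0.015 + 0.033 = 0.074.
Golden rule sets MPK = n+g+δ: 0.27·k^(0.27−1) = 0.074, so k_gold = (0.27/0.074)^(1/0.73) ≈ 5.8890.

k_gold ≈ 5.889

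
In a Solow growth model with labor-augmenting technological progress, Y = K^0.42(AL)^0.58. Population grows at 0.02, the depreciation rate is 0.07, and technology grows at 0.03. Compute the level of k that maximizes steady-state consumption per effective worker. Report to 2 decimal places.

k_gold ≈ 8.67

The effective depreciation rate is n + g + δ = 0.02 + 0.03 + 0.07 = 0.12.
Setting f'(k) = n+g+δ gives 0.42·k^(0.42−1) = 0.12, hence k_gold = (0.42/0.12)^(1/0.58) ≈ 8.6706.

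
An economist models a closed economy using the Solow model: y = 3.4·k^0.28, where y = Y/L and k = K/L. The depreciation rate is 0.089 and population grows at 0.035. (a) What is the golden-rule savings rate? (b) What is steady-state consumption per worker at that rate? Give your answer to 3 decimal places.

The effective depreciation rate is n + δ = 0.035 + 0.089 = 0.124.
For Cobb-Douglas, s_gold equals capital's share: s_gold = 0.28.
Maximizing c = f(k) − (n+δ)·k gives f'(k) = n+δ, i.e. 0.28·3.4·k^(0.28−1) = 0.124, so k_gold = (0.28·3.4/0.124)^(1/0.72) ≈ 16.9616.
y_gold = 3.4·16.9616^0.28 ≈ 7.5115; c_gold = (1−0.28)·y_gold ≈ 5.4083.

(a) s_gold = 0.280; (b) c_gold ≈ 5.408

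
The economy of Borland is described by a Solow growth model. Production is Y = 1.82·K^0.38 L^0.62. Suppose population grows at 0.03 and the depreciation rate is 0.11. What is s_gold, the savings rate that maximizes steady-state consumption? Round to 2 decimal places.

s_gold = 0.38

Break-even investment rate: n + δ = 0.03 + 0.11 = 0.14.
At the golden rule MPK = n+δ, and in any Cobb-Douglas steady state s = (n+δ)·k/y = MPK·k/y = capital's share 0.38.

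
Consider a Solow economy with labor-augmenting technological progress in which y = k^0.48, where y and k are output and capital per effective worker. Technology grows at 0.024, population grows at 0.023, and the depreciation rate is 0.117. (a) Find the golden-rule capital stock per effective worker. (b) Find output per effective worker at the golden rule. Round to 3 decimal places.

The effective depreciation rate is n + g + δ = 0.023 + 0.024 + 0.117 = 0.164.
Golden rule sets MPK = n+g+δ: 0.48·k^(0.48−1) = 0.164, so k_gold = (0.48/0.164)^(1/0.52) ≈ 7.8871.
y_gold = 7.8871^0.48 ≈ 2.6948.

(a) k_gold ≈ 7.887; (b) y_gold ≈ 2.695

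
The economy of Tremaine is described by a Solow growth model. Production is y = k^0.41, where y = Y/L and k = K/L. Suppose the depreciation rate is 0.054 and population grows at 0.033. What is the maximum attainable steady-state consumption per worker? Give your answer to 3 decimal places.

Break-even investment rate: n + δ = 0.033 + 0.054 = 0.087.
Maximizing c = f(k) − (n+δ)·k gives f'(k) = n+δ, i.e. 0.41·k^(0.41−1) = 0.087, so k_gold = (0.41/0.087)^(1/0.59) ≈ 13.8397.
y_gold = 13.8397^0.41 ≈ 2.9367.
c_gold = y_gold − (n+δ)·k_gold = 2.9367 − 0.087·13.8397 ≈ 1.7327.

c_gold ≈ 1.733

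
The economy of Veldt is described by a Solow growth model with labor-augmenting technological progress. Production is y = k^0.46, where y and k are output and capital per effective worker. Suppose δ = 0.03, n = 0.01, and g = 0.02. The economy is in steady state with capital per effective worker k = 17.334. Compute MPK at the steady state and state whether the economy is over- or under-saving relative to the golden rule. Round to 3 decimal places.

Capital per effective worker breaks even when investment replaces (n + g + δ)·k; here n + g + δ = 0.06.
MPK = 0.46·k^(0.46−1) = 0.46·17.334^(-0.54) ≈ 0.0986.
MPK > 0.06, so the economy is dynamically efficient (under-saving).

under-saving; MPK ≈ 0.099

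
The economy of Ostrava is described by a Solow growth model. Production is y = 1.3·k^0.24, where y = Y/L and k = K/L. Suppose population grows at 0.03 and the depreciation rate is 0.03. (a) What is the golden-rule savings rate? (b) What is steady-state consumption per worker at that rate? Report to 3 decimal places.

Capital per worker breaks even when investment replaces (n + δ)·k; here n + δ = 0.06.
For Cobb-Douglas, s_gold equals capital's share: s_gold = 0.24.
Golden rule sets MPK = n+δ: 0.24·1.3·k^(0.24−1) = 0.06, so k_gold = (0.24·1.3/0.06)^(1/0.76) ≈ 8.7520.
y_gold = 1.3·8.7520^0.24 ≈ 2.1880; c_gold = (1−0.24)·y_gold ≈ 1.6629.

(a) s_gold = 0.240; (b) c_gold ≈ 1.663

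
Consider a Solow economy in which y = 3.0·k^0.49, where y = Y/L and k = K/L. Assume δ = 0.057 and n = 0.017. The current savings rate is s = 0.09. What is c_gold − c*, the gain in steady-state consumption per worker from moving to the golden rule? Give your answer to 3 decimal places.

The effective depreciation rate is n + δ = 0.017 + 0.057 = 0.074.
Current steady state (s = 0.09): k* = (0.09·3.0/0.074)^(1/0.51) ≈ 12.6538, y* = 3.0·12.6538^0.49 ≈ 10.4042, c* = (1−0.09)·10.4042 ≈ 9.4678.
Maximizing c = f(k) − (n+δ)·k gives f'(k) = n+δ, i.e. 0.49·3.0·k^(0.49−1) = 0.074, so k_gold = (0.49·3.0/0.074)^(1/0.51) ≈ 350.9667.
y_gold = 3.0·350.9667^0.49 ≈ 53.0031, c_gold = y_gold − 0.074·k_gold ≈ 27.0316.
Gain: Δc = 27.0316 − 9.4678 ≈ 17.5638.

Δc ≈ 17.564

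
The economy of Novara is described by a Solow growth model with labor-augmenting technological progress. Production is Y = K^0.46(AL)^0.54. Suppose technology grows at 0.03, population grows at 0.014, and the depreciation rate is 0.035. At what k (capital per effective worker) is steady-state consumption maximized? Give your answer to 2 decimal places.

k_gold ≈ 26.12

The effective depreciation rate is n + g + δ = 0.014 + 0.03 + 0.035 = 0.079.
At the golden rule the marginal product of capital equals n+g+δ: 0.46·k^(0.46−1) = 0.079. Solving, k_gold = (0.46/0.079)^(1/0.54) ≈ 26.1161.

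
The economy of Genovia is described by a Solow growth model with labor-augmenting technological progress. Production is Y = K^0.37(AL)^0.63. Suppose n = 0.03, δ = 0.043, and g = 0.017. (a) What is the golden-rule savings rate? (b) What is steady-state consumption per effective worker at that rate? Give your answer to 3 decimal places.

(a) s_gold = 0.370; (b) c_gold ≈ 1.445

Break-even investment rate: n + g + δ = 0.03 + 0.017 + 0.043 = 0.09.
For Cobb-Douglas, s_gold equals capital's share: s_gold = 0.37.
At the golden rule the marginal product of capital equals n+g+δ: 0.37·k^(0.37−1) = 0.09. Solving, k_gold = (0.37/0.09)^(1/0.63) ≈ 9.4306.
y_gold = 9.4306^0.37 ≈ 2.2939; c_gold = (1−0.37)·y_gold ≈ 1.4452.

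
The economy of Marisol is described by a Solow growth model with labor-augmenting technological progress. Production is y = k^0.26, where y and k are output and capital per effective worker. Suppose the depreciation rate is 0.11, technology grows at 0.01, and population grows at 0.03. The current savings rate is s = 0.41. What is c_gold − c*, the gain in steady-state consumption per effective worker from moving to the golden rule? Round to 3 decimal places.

Break-even investment rate: n + g + δ = 0.03 + 0.01 + 0.11 = 0.15.
Current steady state (s = 0.41): k* = (0.41/0.15)^(1/0.74) ≈ 3.8916, y* = 3.8916^0.26 ≈ 1.4237, c* = (1−0.41)·1.4237 ≈ 0.8400.
Setting f'(k) = n+g+δ gives 0.26·k^(0.26−1) = 0.15, hence k_gold = (0.26/0.15)^(1/0.74) ≈ 2.1029.
y_gold = 2.1029^0.26 ≈ 1.2132, c_gold = y_gold − 0.15·k_gold ≈ 0.8978.
Gain: Δc = 0.8978 − 0.8400 ≈ 0.0578.

Δc ≈ 0.058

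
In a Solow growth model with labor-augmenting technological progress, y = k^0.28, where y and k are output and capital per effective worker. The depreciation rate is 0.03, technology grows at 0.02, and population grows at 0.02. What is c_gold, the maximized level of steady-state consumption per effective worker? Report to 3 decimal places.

The effective depreciation rate is n + g + δ = 0.02 + 0.02 + 0.03 = 0.07.
Maximizing c = f(k) − (n+g+δ)·k gives f'(k) = n+g+δ, i.e. 0.28·k^(0.28−1) = 0.07, so k_gold = (0.28/0.07)^(1/0.72) ≈ 6.8580.
y_gold = 6.8580^0.28 ≈ 1.7145.
c_gold = y_gold − (n+g+δ)·k_gold = 1.7145 − 0.07·6.8580 ≈ 1.2344.

c_gold ≈ 1.234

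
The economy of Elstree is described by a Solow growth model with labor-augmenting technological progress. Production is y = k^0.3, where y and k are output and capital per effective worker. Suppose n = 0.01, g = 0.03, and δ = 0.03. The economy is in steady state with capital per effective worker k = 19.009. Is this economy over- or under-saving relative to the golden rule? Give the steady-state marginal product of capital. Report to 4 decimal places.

over-saving; MPK ≈ 0.0382

The effective depreciation rate is n + g + δ = 0.01 + 0.03 + 0.03 = 0.07.
MPK = 0.3·k^(0.3−1) = 0.3·19.009^(-0.7) ≈ 0.0382.
MPK < 0.07, so the economy is dynamically inefficient (over-saving).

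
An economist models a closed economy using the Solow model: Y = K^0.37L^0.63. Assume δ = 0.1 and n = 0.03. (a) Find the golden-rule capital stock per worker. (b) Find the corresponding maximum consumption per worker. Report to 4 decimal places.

Break-even investment rate: n + δ = 0.03 + 0.1 = 0.13.
Maximizing c = f(k) − (n+δ)·k gives f'(k) = n+δ, i.e. 0.37·k^(0.37−1) = 0.13, so k_gold = (0.37/0.13)^(1/0.63) ≈ 5.2607.
y_gold = 5.2607^0.37 ≈ 1.8484; c_gold = y_gold − 0.13·k_gold ≈ 1.1645.

(a) k_gold ≈ 5.2607; (b) c_gold ≈ 1.1645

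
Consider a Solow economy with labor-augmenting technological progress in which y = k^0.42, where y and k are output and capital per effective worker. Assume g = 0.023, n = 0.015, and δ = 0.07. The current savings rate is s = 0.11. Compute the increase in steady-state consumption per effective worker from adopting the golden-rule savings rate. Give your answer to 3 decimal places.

Break-even investment rate: n + g + δ = 0.015 + 0.023 + 0.07 = 0.108.
Current steady state (s = 0.11): k* = (0.11/0.108)^(1/0.58) ≈ 1.0321, y* = 1.0321^0.42 ≈ 1.0134, c* = (1−0.11)·1.0134 ≈ 0.9019.
At the golden rule the marginal product of capital equals n+g+δ: 0.42·k^(0.42−1) = 0.108. Solving, k_gold = (0.42/0.108)^(1/0.58) ≈ 10.3978.
y_gold = 10.3978^0.42 ≈ 2.6737, c_gold = y_gold − 0.108·k_gold ≈ 1.5508.
Gain: Δc = 1.5508 − 0.9019 ≈ 0.6488.

Δc ≈ 0.649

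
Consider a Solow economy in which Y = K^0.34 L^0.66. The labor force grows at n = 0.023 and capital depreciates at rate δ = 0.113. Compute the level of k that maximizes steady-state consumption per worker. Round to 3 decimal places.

Break-even investment rate: n + δ = 0.023 + 0.113 = 0.136.
Setting f'(k) = n+δ gives 0.34·k^(0.34−1) = 0.136, hence k_gold = (0.34/0.136)^(1/0.66) ≈ 4.0081.

k_gold ≈ 4.008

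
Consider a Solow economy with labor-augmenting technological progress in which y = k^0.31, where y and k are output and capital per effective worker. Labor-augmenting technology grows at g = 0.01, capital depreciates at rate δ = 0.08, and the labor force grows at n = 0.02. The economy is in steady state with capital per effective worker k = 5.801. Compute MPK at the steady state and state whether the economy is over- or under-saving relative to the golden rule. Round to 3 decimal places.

n + g + δ = 0.02 + 0.01 + 0.08 = 0.11.
MPK = 0.31·k^(0.31−1) = 0.31·5.801^(-0.69) ≈ 0.0922.
MPK < 0.11, so the economy is dynamically inefficient (over-saving).

over-saving; MPK ≈ 0.092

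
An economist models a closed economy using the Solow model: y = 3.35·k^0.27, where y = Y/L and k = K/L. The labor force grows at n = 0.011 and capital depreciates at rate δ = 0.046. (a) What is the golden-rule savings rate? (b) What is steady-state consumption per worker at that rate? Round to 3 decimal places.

n + δ = 0.011 + 0.046 = 0.057.
For Cobb-Douglas, s_gold equals capital's share: s_gold = 0.27.
Setting f'(k) = n+δ gives 0.27·3.35·k^(0.27−1) = 0.057, hence k_gold = (0.27·3.35/0.057)^(1/0.73) ≈ 44.1130.
y_gold = 3.35·44.1130^0.27 ≈ 9.3127; c_gold = (1−0.27)·y_gold ≈ 6.7983.

(a) s_gold = 0.270; (b) c_gold ≈ 6.798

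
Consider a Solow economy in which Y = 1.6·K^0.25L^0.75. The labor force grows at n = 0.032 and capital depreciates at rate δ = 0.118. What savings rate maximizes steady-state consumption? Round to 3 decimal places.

s_gold = 0.250

Capital per worker breaks even when investment replaces (n + δ)·k; here n + δ = 0.15.
At the golden rule MPK = n+δ, and in any Cobb-Douglas steady state s = (n+δ)·k/y = MPK·k/y = capital's share 0.25.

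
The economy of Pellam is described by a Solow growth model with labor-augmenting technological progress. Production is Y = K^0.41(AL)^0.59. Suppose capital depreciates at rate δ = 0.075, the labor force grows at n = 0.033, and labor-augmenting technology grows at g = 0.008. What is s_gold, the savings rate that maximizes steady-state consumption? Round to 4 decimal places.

s_gold = 0.4100

Break-even investment rate: n + g + δ = 0.033 + 0.008 + 0.075 = 0.116.
At the golden rule MPK = n+g+δ, and in any Cobb-Douglas steady state s = (n+g+δ)·k/y = MPK·k/y = capital's share 0.41.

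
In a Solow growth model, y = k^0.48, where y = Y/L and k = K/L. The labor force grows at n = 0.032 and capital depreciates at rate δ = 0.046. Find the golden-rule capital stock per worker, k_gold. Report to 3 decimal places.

k_gold ≈ 32.930

n + δ = 0.032 + 0.046 = 0.078.
At the golden rule the marginal product of capital equals n+δ: 0.48·k^(0.48−1) = 0.078. Solving, k_gold = (0.48/0.078)^(1/0.52) ≈ 32.9298.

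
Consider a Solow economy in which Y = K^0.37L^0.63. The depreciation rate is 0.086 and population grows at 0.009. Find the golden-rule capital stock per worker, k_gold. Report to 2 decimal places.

k_gold ≈ 8.65

The effective depreciation rate is n + δ = 0.009 + 0.086 = 0.095.
At the golden rule the marginal product of capital equals n+δ: 0.37·k^(0.37−1) = 0.095. Solving, k_gold = (0.37/0.095)^(1/0.63) ≈ 8.6550.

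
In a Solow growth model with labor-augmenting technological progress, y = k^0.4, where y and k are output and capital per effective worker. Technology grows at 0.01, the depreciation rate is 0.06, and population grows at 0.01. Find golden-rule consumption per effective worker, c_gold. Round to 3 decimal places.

The effective depreciation rate is n + g + δ = 0.01 + 0.01 + 0.06 = 0.08.
Setting f'(k) = n+g+δ gives 0.4·k^(0.4−1) = 0.08, hence k_gold = (0.4/0.08)^(1/0.6) ≈ 14.6201.
y_gold = 14.6201^0.4 ≈ 2.9240.
c_gold = y_gold − (n+g+δ)·k_gold = 2.9240 − 0.08·14.6201 ≈ 1.7544.

c_gold ≈ 1.754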